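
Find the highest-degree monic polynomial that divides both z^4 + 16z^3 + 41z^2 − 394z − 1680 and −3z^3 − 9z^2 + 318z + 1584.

Repeated division with remainder:
  z^4 + 16z^3 + 41z^2 − 394z − 1680 = (−(1/3)z − 13/3)(−3z^3 − 9z^2 + 318z + 1584) + (108z^2 + 1512z + 5184)
  −3z^3 − 9z^2 + 318z + 1584 = (−(1/36)z + 11/36)(108z^2 + 1512z + 5184) + (0)
Last nonzero remainder: 108z^2 + 1512z + 5184. Dividing through by 108 gives the monic gcd z^2 + 14z + 48.

z^2 + 14z + 48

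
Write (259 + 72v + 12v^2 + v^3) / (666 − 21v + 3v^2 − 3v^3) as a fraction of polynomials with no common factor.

(−7 − v)/(−18 + 3v)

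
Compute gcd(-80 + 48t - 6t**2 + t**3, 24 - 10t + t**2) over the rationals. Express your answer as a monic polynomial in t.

Euclidean algorithm in ℚ[t]:
  t**3 - 6t**2 + 48t - 80 = (t + 4)(t**2 - 10t + 24) + (64t - 176)
  t**2 - 10t + 24 = ((1/64)t - 29/256)(64t - 176) + (65/16)
  64t - 176 = ((1024/65)t - 2816/65)(65/16) + (0)
The last nonzero remainder is the constant 65/16, so the polynomials are coprime and gcd = 1.

1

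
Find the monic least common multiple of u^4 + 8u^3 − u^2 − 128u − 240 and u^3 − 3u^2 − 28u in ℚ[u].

Euclidean algorithm in ℚ[u]:
  u^4 + 8u^3 − u^2 − 128u − 240 = (u + 11)(u^3 − 3u^2 − 28u) + (60u^2 + 180u − 240)
  u^3 − 3u^2 − 28u = ((1/60)u − 1/10)(60u^2 + 180u − 240) + (−6u − 24)
  60u^2 + 180u − 240 = (−10u + 10)(−6u − 24) + (0)
Last nonzero remainder: −6u − 24. Dividing through by −6 gives the monic gcd u + 4.
Then lcm(f, g) = f·g / gcd(f, g); expanding and making the result monic gives the answer.

u^6 + u^5 − 57u^4 − 121u^3 + 656u^2 + 1680u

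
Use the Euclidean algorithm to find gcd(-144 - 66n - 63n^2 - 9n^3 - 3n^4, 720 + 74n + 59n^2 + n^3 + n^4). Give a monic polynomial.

16 + 2n + n^2

Repeated division with remainder:
  -3n^4 - 9n^3 - 63n^2 - 66n - 144 = (-3)(n^4 + n^3 + 59n^2 + 74n + 720) + (-6n^3 + 114n^2 + 156n + 2016)
  n^4 + n^3 + 59n^2 + 74n + 720 = (-(1/6)n - 10/3)(-6n^3 + 114n^2 + 156n + 2016) + (465n^2 + 930n + 7440)
  -6n^3 + 114n^2 + 156n + 2016 = (-(2/155)n + 42/155)(465n^2 + 930n + 7440) + (0)
Last nonzero remainder: 465n^2 + 930n + 7440. Dividing through by 465 gives the monic gcd n^2 + 2n + 16.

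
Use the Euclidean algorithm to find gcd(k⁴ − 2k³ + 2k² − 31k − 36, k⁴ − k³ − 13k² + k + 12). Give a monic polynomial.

k² − 3k − 4

By polynomial division,
  k⁴ − 2k³ + 2k² − 31k − 36 = (k⁴ − k³ − 13k² + k + 12) + (−k³ + 15k² − 32k − 48)
  k⁴ − k³ − 13k² + k + 12 = (−k − 14)(−k³ + 15k² − 32k − 48) + (165k² − 495k − 660)
  −k³ + 15k² − 32k − 48 = (−(1/165)k + 4/55)(165k² − 495k − 660) + (0)
Last nonzero remainder: 165k² − 495k − 660. Dividing through by 165 gives the monic gcd k² − 3k − 4.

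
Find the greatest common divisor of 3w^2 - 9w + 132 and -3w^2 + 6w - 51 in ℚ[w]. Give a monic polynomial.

1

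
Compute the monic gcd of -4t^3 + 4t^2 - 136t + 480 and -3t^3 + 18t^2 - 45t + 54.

t - 3

By polynomial division,
  -4t^3 + 4t^2 - 136t + 480 = (4/3)(-3t^3 + 18t^2 - 45t + 54) + (-20t^2 - 76t + 408)
  -3t^3 + 18t^2 - 45t + 54 = ((3/20)t - 147/100)(-20t^2 - 76t + 408) + (-(5448/25)t + 16344/25)
  -20t^2 - 76t + 408 = ((125/1362)t + 425/681)(-(5448/25)t + 16344/25) + (0)
Last nonzero remainder: -(5448/25)t + 16344/25. Dividing through by -5448/25 gives the monic gcd t - 3.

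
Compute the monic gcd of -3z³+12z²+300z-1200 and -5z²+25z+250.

Euclidean algorithm in ℚ[z]:
  -3z³+12z²+300z-1200 = ((3/5)z+3/5)(-5z²+25z+250) + (135z-1350)
  -5z²+25z+250 = (-(1/27)z-5/27)(135z-1350) + (0)
Last nonzero remainder: 135z-1350. Dividing through by 135 gives the monic gcd z-10.

z-10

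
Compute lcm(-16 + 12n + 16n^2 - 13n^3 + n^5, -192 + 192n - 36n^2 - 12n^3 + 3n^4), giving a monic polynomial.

64 - 64n - 52n^2 + 68n^3 - 13n^4 - 4n^5 + n^6

Euclidean algorithm in ℚ[n]:
  n^5 - 13n^3 + 16n^2 + 12n - 16 = ((1/3)n + 4/3)(3n^4 - 12n^3 - 36n^2 + 192n - 192) + (15n^3 - 180n + 240)
  3n^4 - 12n^3 - 36n^2 + 192n - 192 = ((1/5)n - 4/5)(15n^3 - 180n + 240) + (0)
Last nonzero remainder: 15n^3 - 180n + 240. Dividing through by 15 gives the monic gcd n^3 - 12n + 16.
Then lcm(f, g) = f·g / gcd(f, g); expanding and making the result monic gives the answer.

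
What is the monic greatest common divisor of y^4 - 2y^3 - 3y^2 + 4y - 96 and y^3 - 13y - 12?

By polynomial division,
  y^4 - 2y^3 - 3y^2 + 4y - 96 = (y - 2)(y^3 - 13y - 12) + (10y^2 - 10y - 120)
  y^3 - 13y - 12 = ((1/10)y + 1/10)(10y^2 - 10y - 120) + (0)
Last nonzero remainder: 10y^2 - 10y - 120. Dividing through by 10 gives the monic gcd y^2 - y - 12.

y^2 - y - 12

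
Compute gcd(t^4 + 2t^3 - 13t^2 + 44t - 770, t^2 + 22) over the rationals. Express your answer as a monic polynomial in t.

Euclidean algorithm in ℚ[t]:
  t^4 + 2t^3 - 13t^2 + 44t - 770 = (t^2 + 2t - 35)(t^2 + 22) + (0)
The last nonzero remainder t^2 + 22 is already monic.

t^2 + 22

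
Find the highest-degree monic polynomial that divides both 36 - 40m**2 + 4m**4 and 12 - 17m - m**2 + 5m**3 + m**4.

-3 + 2m + m**2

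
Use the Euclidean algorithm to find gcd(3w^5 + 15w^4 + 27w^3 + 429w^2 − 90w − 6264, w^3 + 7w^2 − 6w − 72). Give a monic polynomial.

Repeated division with remainder:
  3w^5 + 15w^4 + 27w^3 + 429w^2 − 90w − 6264 = (3w^2 − 6w + 87)(w^3 + 7w^2 − 6w − 72) + (0)
The last nonzero remainder w^3 + 7w^2 − 6w − 72 is already monic.

w^3 + 7w^2 − 6w − 72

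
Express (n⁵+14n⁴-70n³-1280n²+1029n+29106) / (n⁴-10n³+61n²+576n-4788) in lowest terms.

(n³+13n²-41n-693)/(n²-11n+114)

By polynomial division,
  n⁵+14n⁴-70n³-1280n²+1029n+29106 = (n+24)(n⁴-10n³+61n²+576n-4788) + (109n³-3320n²-8007n+144018)
  n⁴-10n³+61n²+576n-4788 = ((1/109)n+2230/11881)(109n³-3320n²-8007n+144018) + ((9001104/11881)n²+(9001104/11881)n-378046368/11881)
  109n³-3320n²-8007n+144018 = ((1295029/9001104)n-13579983/3000368)((9001104/11881)n²+(9001104/11881)n-378046368/11881) + (0)
Last nonzero remainder: (9001104/11881)n²+(9001104/11881)n-378046368/11881. Dividing through by 9001104/11881 gives the monic gcd n²+n-42.
Cancel n²+n-42 from numerator and denominator to get the reduced form.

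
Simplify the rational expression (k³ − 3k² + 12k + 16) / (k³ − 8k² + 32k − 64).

(k + 1)/(k − 4)

Apply the Euclidean algorithm:
  k³ − 3k² + 12k + 16 = (k³ − 8k² + 32k − 64) + (5k² − 20k + 80)
  k³ − 8k² + 32k − 64 = ((1/5)k − 4/5)(5k² − 20k + 80) + (0)
Last nonzero remainder: 5k² − 20k + 80. Dividing through by 5 gives the monic gcd k² − 4k + 16.
Cancel k² − 4k + 16 from numerator and denominator to get the reduced form.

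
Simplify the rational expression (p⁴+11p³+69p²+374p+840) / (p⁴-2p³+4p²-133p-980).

(p+6)/(p-7)

Apply the Euclidean algorithm:
  p⁴+11p³+69p²+374p+840 = (p⁴-2p³+4p²-133p-980) + (13p³+65p²+507p+1820)
  p⁴-2p³+4p²-133p-980 = ((1/13)p-7/13)(13p³+65p²+507p+1820) + (0)
Last nonzero remainder: 13p³+65p²+507p+1820. Dividing through by 13 gives the monic gcd p³+5p²+39p+140.
Cancel p³+5p²+39p+140 from numerator and denominator to get the reduced form.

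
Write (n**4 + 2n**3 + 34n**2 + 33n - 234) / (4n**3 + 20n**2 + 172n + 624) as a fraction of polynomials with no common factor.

(n**2 + n - 6)/(4n + 16)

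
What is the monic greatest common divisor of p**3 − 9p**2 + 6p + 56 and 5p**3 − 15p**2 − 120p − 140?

Repeated division with remainder:
  p**3 − 9p**2 + 6p + 56 = (1/5)(5p**3 − 15p**2 − 120p − 140) + (−6p**2 + 30p + 84)
  5p**3 − 15p**2 − 120p − 140 = (−(5/6)p − 5/3)(−6p**2 + 30p + 84) + (0)
Last nonzero remainder: −6p**2 + 30p + 84. Dividing through by −6 gives the monic gcd p**2 − 5p − 14.

p**2 − 5p − 14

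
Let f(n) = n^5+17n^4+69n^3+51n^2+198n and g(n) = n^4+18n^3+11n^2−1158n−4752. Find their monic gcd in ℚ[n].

n^2+17n+66

By polynomial division,
  n^5+17n^4+69n^3+51n^2+198n = (n−1)(n^4+18n^3+11n^2−1158n−4752) + (76n^3+1220n^2+3792n−4752)
  n^4+18n^3+11n^2−1158n−4752 = ((1/76)n+37/1444)(76n^3+1220n^2+3792n−4752) + (−(25326/361)n^2−(430542/361)n−1671516/361)
  76n^3+1220n^2+3792n−4752 = (−(13718/12663)n+1444/1407)(−(25326/361)n^2−(430542/361)n−1671516/361) + (0)
Last nonzero remainder: −(25326/361)n^2−(430542/361)n−1671516/361. Dividing through by −25326/361 gives the monic gcd n^2+17n+66.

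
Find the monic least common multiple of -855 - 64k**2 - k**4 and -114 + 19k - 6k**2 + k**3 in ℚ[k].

Euclidean algorithm in ℚ[k]:
  -k**4 - 64k**2 - 855 = (-k - 6)(k**3 - 6k**2 + 19k - 114) + (-81k**2 - 1539)
  k**3 - 6k**2 + 19k - 114 = (-(1/81)k + 2/27)(-81k**2 - 1539) + (0)
Last nonzero remainder: -81k**2 - 1539. Dividing through by -81 gives the monic gcd k**2 + 19.
Then lcm(f, g) = f·g / gcd(f, g); expanding and making the result monic gives the answer.

-5130 + 855k - 384k**2 + 64k**3 - 6k**4 + k**5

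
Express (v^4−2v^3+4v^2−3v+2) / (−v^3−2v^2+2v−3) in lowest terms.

(−v^2+v−2)/(v+3)

Apply the Euclidean algorithm:
  v^4−2v^3+4v^2−3v+2 = (−v+4)(−v^3−2v^2+2v−3) + (14v^2−14v+14)
  −v^3−2v^2+2v−3 = (−(1/14)v−3/14)(14v^2−14v+14) + (0)
Last nonzero remainder: 14v^2−14v+14. Dividing through by 14 gives the monic gcd v^2−v+1.
Cancel v^2−v+1 from numerator and denominator to get the reduced form.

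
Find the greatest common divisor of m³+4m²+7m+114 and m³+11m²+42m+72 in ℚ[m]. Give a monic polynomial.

m+6

Euclidean algorithm in ℚ[m]:
  m³+4m²+7m+114 = (m³+11m²+42m+72) + (-7m²-35m+42)
  m³+11m²+42m+72 = (-(1/7)m-6/7)(-7m²-35m+42) + (18m+108)
  -7m²-35m+42 = (-(7/18)m+7/18)(18m+108) + (0)
Last nonzero remainder: 18m+108. Dividing through by 18 gives the monic gcd m+6.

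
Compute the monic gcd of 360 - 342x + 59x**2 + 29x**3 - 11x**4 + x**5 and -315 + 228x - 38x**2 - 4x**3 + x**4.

15 - 8x + x**2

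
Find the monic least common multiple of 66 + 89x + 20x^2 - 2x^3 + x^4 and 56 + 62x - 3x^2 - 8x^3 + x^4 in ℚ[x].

1848 + 1766x - 353x^2 - 187x^3 + 70x^4 - 13x^5 + x^6

Repeated division with remainder:
  x^4 - 2x^3 + 20x^2 + 89x + 66 = (x^4 - 8x^3 - 3x^2 + 62x + 56) + (6x^3 + 23x^2 + 27x + 10)
  x^4 - 8x^3 - 3x^2 + 62x + 56 = ((1/6)x - 71/36)(6x^3 + 23x^2 + 27x + 10) + ((1363/36)x^2 + (1363/12)x + 1363/18)
  6x^3 + 23x^2 + 27x + 10 = ((216/1363)x + 180/1363)((1363/36)x^2 + (1363/12)x + 1363/18) + (0)
Last nonzero remainder: (1363/36)x^2 + (1363/12)x + 1363/18. Dividing through by 1363/36 gives the monic gcd x^2 + 3x + 2.
Then lcm(f, g) = f·g / gcd(f, g); expanding and making the result monic gives the answer.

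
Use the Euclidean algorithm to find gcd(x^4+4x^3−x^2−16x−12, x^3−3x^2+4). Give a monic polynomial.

x^2−x−2

Repeated division with remainder:
  x^4+4x^3−x^2−16x−12 = (x+7)(x^3−3x^2+4) + (20x^2−20x−40)
  x^3−3x^2+4 = ((1/20)x−1/10)(20x^2−20x−40) + (0)
Last nonzero remainder: 20x^2−20x−40. Dividing through by 20 gives the monic gcd x^2−x−2.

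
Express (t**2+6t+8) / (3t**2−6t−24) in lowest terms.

Apply the Euclidean algorithm:
  t**2+6t+8 = (1/3)(3t**2−6t−24) + (8t+16)
  3t**2−6t−24 = ((3/8)t−3/2)(8t+16) + (0)
Last nonzero remainder: 8t+16. Dividing through by 8 gives the monic gcd t+2.
Cancel t+2 from numerator and denominator to get the reduced form.

(t+4)/(3t−12)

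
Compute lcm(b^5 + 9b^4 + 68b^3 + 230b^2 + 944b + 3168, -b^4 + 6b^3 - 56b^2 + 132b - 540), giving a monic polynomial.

Euclidean algorithm in ℚ[b]:
  b^5 + 9b^4 + 68b^3 + 230b^2 + 944b + 3168 = (-b - 15)(-b^4 + 6b^3 - 56b^2 + 132b - 540) + (102b^3 - 478b^2 + 2384b - 4932)
  -b^4 + 6b^3 - 56b^2 + 132b - 540 = (-(1/102)b + 67/5202)(102b^3 - 478b^2 + 2384b - 4932) + (-(68851/2601)b^2 + (137702/2601)b - 137702/289)
  102b^3 - 478b^2 + 2384b - 4932 = (-(265302/68851)b + 712674/68851)(-(68851/2601)b^2 + (137702/2601)b - 137702/289) + (0)
Last nonzero remainder: -(68851/2601)b^2 + (137702/2601)b - 137702/289. Dividing through by -68851/2601 gives the monic gcd b^2 - 2b + 18.
Then lcm(f, g) = f·g / gcd(f, g); expanding and making the result monic gives the answer.

b^7 + 5b^6 + 62b^5 + 228b^4 + 2064b^3 + 6292b^2 + 15648b + 95040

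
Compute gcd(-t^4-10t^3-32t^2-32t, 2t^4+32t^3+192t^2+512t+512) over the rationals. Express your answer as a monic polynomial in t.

t^2+8t+16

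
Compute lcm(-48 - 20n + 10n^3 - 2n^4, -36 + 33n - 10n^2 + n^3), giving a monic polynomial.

Repeated division with remainder:
  -2n^4 + 10n^3 - 20n - 48 = (-2n - 10)(n^3 - 10n^2 + 33n - 36) + (-34n^2 + 238n - 408)
  n^3 - 10n^2 + 33n - 36 = (-(1/34)n + 3/34)(-34n^2 + 238n - 408) + (0)
Last nonzero remainder: -34n^2 + 238n - 408. Dividing through by -34 gives the monic gcd n^2 - 7n + 12.
Then lcm(f, g) = f·g / gcd(f, g); expanding and making the result monic gives the answer.

-72 - 6n + 10n^2 + 15n^3 - 8n^4 + n^5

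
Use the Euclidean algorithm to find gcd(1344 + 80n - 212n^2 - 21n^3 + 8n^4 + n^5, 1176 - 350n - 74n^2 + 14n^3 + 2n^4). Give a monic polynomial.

Repeated division with remainder:
  n^5 + 8n^4 - 21n^3 - 212n^2 + 80n + 1344 = ((1/2)n + 1/2)(2n^4 + 14n^3 - 74n^2 - 350n + 1176) + (9n^3 - 333n + 756)
  2n^4 + 14n^3 - 74n^2 - 350n + 1176 = ((2/9)n + 14/9)(9n^3 - 333n + 756) + (0)
Last nonzero remainder: 9n^3 - 333n + 756. Dividing through by 9 gives the monic gcd n^3 - 37n + 84.

84 - 37n + n^3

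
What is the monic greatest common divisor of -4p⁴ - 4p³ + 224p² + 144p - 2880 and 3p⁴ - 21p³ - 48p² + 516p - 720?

Euclidean algorithm in ℚ[p]:
  -4p⁴ - 4p³ + 224p² + 144p - 2880 = (-4/3)(3p⁴ - 21p³ - 48p² + 516p - 720) + (-32p³ + 160p² + 832p - 3840)
  3p⁴ - 21p³ - 48p² + 516p - 720 = (-(3/32)p + 3/16)(-32p³ + 160p² + 832p - 3840) + (0)
Last nonzero remainder: -32p³ + 160p² + 832p - 3840. Dividing through by -32 gives the monic gcd p³ - 5p² - 26p + 120.

p³ - 5p² - 26p + 120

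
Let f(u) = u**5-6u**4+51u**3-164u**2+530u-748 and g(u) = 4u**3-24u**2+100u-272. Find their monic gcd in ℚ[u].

u**2-2u+17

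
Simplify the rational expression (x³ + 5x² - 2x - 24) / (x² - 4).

Repeated division with remainder:
  x³ + 5x² - 2x - 24 = (x + 5)(x² - 4) + (2x - 4)
  x² - 4 = ((1/2)x + 1)(2x - 4) + (0)
Last nonzero remainder: 2x - 4. Dividing through by 2 gives the monic gcd x - 2.
Cancel x - 2 from numerator and denominator to get the reduced form.

(x² + 7x + 12)/(x + 2)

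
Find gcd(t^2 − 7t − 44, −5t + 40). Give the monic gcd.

1

Repeated division with remainder:
  t^2 − 7t − 44 = (−(1/5)t − 1/5)(−5t + 40) + (−36)
  −5t + 40 = ((5/36)t − 10/9)(−36) + (0)
The last nonzero remainder is the constant −36, so the polynomials are coprime and gcd = 1.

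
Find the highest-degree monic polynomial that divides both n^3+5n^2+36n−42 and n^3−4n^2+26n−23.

n−1

Apply the Euclidean algorithm:
  n^3+5n^2+36n−42 = (n^3−4n^2+26n−23) + (9n^2+10n−19)
  n^3−4n^2+26n−23 = ((1/9)n−46/81)(9n^2+10n−19) + ((2737/81)n−2737/81)
  9n^2+10n−19 = ((729/2737)n+1539/2737)((2737/81)n−2737/81) + (0)
Last nonzero remainder: (2737/81)n−2737/81. Dividing through by 2737/81 gives the monic gcd n−1.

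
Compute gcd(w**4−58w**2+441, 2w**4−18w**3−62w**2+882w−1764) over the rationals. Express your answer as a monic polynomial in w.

w**3−3w**2−49w+147

By polynomial division,
  w**4−58w**2+441 = (1/2)(2w**4−18w**3−62w**2+882w−1764) + (9w**3−27w**2−441w+1323)
  2w**4−18w**3−62w**2+882w−1764 = ((2/9)w−4/3)(9w**3−27w**2−441w+1323) + (0)
Last nonzero remainder: 9w**3−27w**2−441w+1323. Dividing through by 9 gives the monic gcd w**3−3w**2−49w+147.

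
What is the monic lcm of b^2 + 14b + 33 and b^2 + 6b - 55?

Repeated division with remainder:
  b^2 + 14b + 33 = (b^2 + 6b - 55) + (8b + 88)
  b^2 + 6b - 55 = ((1/8)b - 5/8)(8b + 88) + (0)
Last nonzero remainder: 8b + 88. Dividing through by 8 gives the monic gcd b + 11.
Then lcm(f, g) = f·g / gcd(f, g); expanding and making the result monic gives the answer.

b^3 + 9b^2 - 37b - 165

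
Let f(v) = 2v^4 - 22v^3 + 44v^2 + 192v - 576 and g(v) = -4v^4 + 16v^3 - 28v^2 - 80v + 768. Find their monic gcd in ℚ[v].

v^2 - v - 12

Repeated division with remainder:
  2v^4 - 22v^3 + 44v^2 + 192v - 576 = (-1/2)(-4v^4 + 16v^3 - 28v^2 - 80v + 768) + (-14v^3 + 30v^2 + 152v - 192)
  -4v^4 + 16v^3 - 28v^2 - 80v + 768 = ((2/7)v - 26/49)(-14v^3 + 30v^2 + 152v - 192) + (-(2720/49)v^2 + (2720/49)v + 32640/49)
  -14v^3 + 30v^2 + 152v - 192 = ((343/1360)v - 49/170)(-(2720/49)v^2 + (2720/49)v + 32640/49) + (0)
Last nonzero remainder: -(2720/49)v^2 + (2720/49)v + 32640/49. Dividing through by -2720/49 gives the monic gcd v^2 - v - 12.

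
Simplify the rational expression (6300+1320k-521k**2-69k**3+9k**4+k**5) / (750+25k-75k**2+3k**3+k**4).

(-42+k+k**2)/(-5+k)

Apply the Euclidean algorithm:
  k**5+9k**4-69k**3-521k**2+1320k+6300 = (k+6)(k**4+3k**3-75k**2+25k+750) + (-12k**3-96k**2+420k+1800)
  k**4+3k**3-75k**2+25k+750 = (-(1/12)k+5/12)(-12k**3-96k**2+420k+1800) + (0)
Last nonzero remainder: -12k**3-96k**2+420k+1800. Dividing through by -12 gives the monic gcd k**3+8k**2-35k-150.
Cancel k**3+8k**2-35k-150 from numerator and denominator to get the reduced form.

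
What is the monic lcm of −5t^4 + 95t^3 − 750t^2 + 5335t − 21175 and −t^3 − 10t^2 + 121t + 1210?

t^6 + 2t^5 − 139t^4 − 7t^3 − 1672t^2 − 28435t + 465850

Apply the Euclidean algorithm:
  −5t^4 + 95t^3 − 750t^2 + 5335t − 21175 = (5t − 145)(−t^3 − 10t^2 + 121t + 1210) + (−2805t^2 + 16830t + 154275)
  −t^3 − 10t^2 + 121t + 1210 = ((1/2805)t + 16/2805)(−2805t^2 + 16830t + 154275) + (−30t + 330)
  −2805t^2 + 16830t + 154275 = ((187/2)t + 935/2)(−30t + 330) + (0)
Last nonzero remainder: −30t + 330. Dividing through by −30 gives the monic gcd t − 11.
Then lcm(f, g) = f·g / gcd(f, g); expanding and making the result monic gives the answer.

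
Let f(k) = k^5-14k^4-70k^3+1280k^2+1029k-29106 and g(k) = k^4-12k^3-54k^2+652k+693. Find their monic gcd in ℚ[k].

k^3-13k^2-41k+693

By polynomial division,
  k^5-14k^4-70k^3+1280k^2+1029k-29106 = (k-2)(k^4-12k^3-54k^2+652k+693) + (-40k^3+520k^2+1640k-27720)
  k^4-12k^3-54k^2+652k+693 = (-(1/40)k-1/40)(-40k^3+520k^2+1640k-27720) + (0)
Last nonzero remainder: -40k^3+520k^2+1640k-27720. Dividing through by -40 gives the monic gcd k^3-13k^2-41k+693.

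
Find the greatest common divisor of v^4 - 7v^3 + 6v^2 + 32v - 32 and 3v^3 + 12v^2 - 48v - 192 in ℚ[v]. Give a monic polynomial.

Euclidean algorithm in ℚ[v]:
  v^4 - 7v^3 + 6v^2 + 32v - 32 = ((1/3)v - 11/3)(3v^3 + 12v^2 - 48v - 192) + (66v^2 - 80v - 736)
  3v^3 + 12v^2 - 48v - 192 = ((1/22)v + 86/363)(66v^2 - 80v - 736) + ((1600/363)v - 6400/363)
  66v^2 - 80v - 736 = ((11979/800)v + 8349/200)((1600/363)v - 6400/363) + (0)
Last nonzero remainder: (1600/363)v - 6400/363. Dividing through by 1600/363 gives the monic gcd v - 4.

v - 4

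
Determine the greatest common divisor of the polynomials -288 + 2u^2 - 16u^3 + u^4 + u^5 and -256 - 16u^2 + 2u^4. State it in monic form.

-16 + u^2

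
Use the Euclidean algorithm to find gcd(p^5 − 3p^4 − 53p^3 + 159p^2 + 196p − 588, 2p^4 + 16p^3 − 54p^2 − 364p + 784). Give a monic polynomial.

Euclidean algorithm in ℚ[p]:
  p^5 − 3p^4 − 53p^3 + 159p^2 + 196p − 588 = ((1/2)p − 11/2)(2p^4 + 16p^3 − 54p^2 − 364p + 784) + (62p^3 + 44p^2 − 2198p + 3724)
  2p^4 + 16p^3 − 54p^2 − 364p + 784 = ((1/31)p + 226/961)(62p^3 + 44p^2 − 2198p + 3724) + ((6300/961)p^2 + (31500/961)p − 88200/961)
  62p^3 + 44p^2 − 2198p + 3724 = ((29791/3150)p − 18259/450)((6300/961)p^2 + (31500/961)p − 88200/961) + (0)
Last nonzero remainder: (6300/961)p^2 + (31500/961)p − 88200/961. Dividing through by 6300/961 gives the monic gcd p^2 + 5p − 14.

p^2 + 5p − 14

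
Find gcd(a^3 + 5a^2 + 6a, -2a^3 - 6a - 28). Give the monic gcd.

Repeated division with remainder:
  a^3 + 5a^2 + 6a = (-1/2)(-2a^3 - 6a - 28) + (5a^2 + 3a - 14)
  -2a^3 - 6a - 28 = (-(2/5)a + 6/25)(5a^2 + 3a - 14) + (-(308/25)a - 616/25)
  5a^2 + 3a - 14 = (-(125/308)a + 25/44)(-(308/25)a - 616/25) + (0)
Last nonzero remainder: -(308/25)a - 616/25. Dividing through by -308/25 gives the monic gcd a + 2.

a + 2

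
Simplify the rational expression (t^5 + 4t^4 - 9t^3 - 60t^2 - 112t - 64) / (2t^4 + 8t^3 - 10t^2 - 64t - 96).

(t^2 - 3t - 4)/(2t - 6)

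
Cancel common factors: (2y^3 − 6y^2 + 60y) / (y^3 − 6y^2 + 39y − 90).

(2y)/(y − 3)

Euclidean algorithm in ℚ[y]:
  2y^3 − 6y^2 + 60y = (2)(y^3 − 6y^2 + 39y − 90) + (6y^2 − 18y + 180)
  y^3 − 6y^2 + 39y − 90 = ((1/6)y − 1/2)(6y^2 − 18y + 180) + (0)
Last nonzero remainder: 6y^2 − 18y + 180. Dividing through by 6 gives the monic gcd y^2 − 3y + 30.
Cancel y^2 − 3y + 30 from numerator and denominator to get the reduced form.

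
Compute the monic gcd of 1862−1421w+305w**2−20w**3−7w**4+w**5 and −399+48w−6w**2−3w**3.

By polynomial division,
  w**5−7w**4−20w**3+305w**2−1421w+1862 = (−(1/3)w**2+3w−14/3)(−3w**3−6w**2+48w−399) + (0)
Last nonzero remainder: −3w**3−6w**2+48w−399. Dividing through by −3 gives the monic gcd w**3+2w**2−16w+133.

133−16w+2w**2+w**3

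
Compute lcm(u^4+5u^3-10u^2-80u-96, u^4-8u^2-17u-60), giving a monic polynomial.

u^6+6u^5-65u^3-226u^2-496u-480

Repeated division with remainder:
  u^4+5u^3-10u^2-80u-96 = (u^4-8u^2-17u-60) + (5u^3-2u^2-63u-36)
  u^4-8u^2-17u-60 = ((1/5)u+2/25)(5u^3-2u^2-63u-36) + ((119/25)u^2-(119/25)u-1428/25)
  5u^3-2u^2-63u-36 = ((125/119)u+75/119)((119/25)u^2-(119/25)u-1428/25) + (0)
Last nonzero remainder: (119/25)u^2-(119/25)u-1428/25. Dividing through by 119/25 gives the monic gcd u^2-u-12.
Then lcm(f, g) = f·g / gcd(f, g); expanding and making the result monic gives the answer.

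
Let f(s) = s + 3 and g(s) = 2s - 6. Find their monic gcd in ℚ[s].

1

By polynomial division,
  s + 3 = (1/2)(2s - 6) + (6)
  2s - 6 = ((1/3)s - 1)(6) + (0)
The last nonzero remainder is the constant 6, so the polynomials are coprime and gcd = 1.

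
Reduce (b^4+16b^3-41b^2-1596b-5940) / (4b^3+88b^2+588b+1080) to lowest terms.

(b^3+7b^2-104b-660)/(4b^2+52b+120)

Apply the Euclidean algorithm:
  b^4+16b^3-41b^2-1596b-5940 = ((1/4)b-3/2)(4b^3+88b^2+588b+1080) + (-56b^2-984b-4320)
  4b^3+88b^2+588b+1080 = (-(1/14)b-31/98)(-56b^2-984b-4320) + (-(1560/49)b-14040/49)
  -56b^2-984b-4320 = ((343/195)b+196/13)(-(1560/49)b-14040/49) + (0)
Last nonzero remainder: -(1560/49)b-14040/49. Dividing through by -1560/49 gives the monic gcd b+9.
Cancel b+9 from numerator and denominator to get the reduced form.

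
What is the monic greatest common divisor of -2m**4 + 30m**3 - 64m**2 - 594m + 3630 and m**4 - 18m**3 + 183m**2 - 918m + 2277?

Euclidean algorithm in ℚ[m]:
  -2m**4 + 30m**3 - 64m**2 - 594m + 3630 = (-2)(m**4 - 18m**3 + 183m**2 - 918m + 2277) + (-6m**3 + 302m**2 - 2430m + 8184)
  m**4 - 18m**3 + 183m**2 - 918m + 2277 = (-(1/6)m - 97/18)(-6m**3 + 302m**2 - 2430m + 8184) + ((12649/9)m**2 - 12649m + 139139/3)
  -6m**3 + 302m**2 - 2430m + 8184 = (-(54/12649)m + 2232/12649)((12649/9)m**2 - 12649m + 139139/3) + (0)
Last nonzero remainder: (12649/9)m**2 - 12649m + 139139/3. Dividing through by 12649/9 gives the monic gcd m**2 - 9m + 33.

m**2 - 9m + 33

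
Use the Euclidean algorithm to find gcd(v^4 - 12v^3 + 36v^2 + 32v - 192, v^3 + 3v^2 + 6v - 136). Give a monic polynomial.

v - 4

Euclidean algorithm in ℚ[v]:
  v^4 - 12v^3 + 36v^2 + 32v - 192 = (v - 15)(v^3 + 3v^2 + 6v - 136) + (75v^2 + 258v - 2232)
  v^3 + 3v^2 + 6v - 136 = ((1/75)v - 11/1875)(75v^2 + 258v - 2232) + ((23296/625)v - 93184/625)
  75v^2 + 258v - 2232 = ((46875/23296)v + 174375/11648)((23296/625)v - 93184/625) + (0)
Last nonzero remainder: (23296/625)v - 93184/625. Dividing through by 23296/625 gives the monic gcd v - 4.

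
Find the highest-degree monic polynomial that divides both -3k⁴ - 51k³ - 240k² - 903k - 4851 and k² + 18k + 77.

Apply the Euclidean algorithm:
  -3k⁴ - 51k³ - 240k² - 903k - 4851 = (-3k² + 3k - 63)(k² + 18k + 77) + (0)
The last nonzero remainder k² + 18k + 77 is already monic.

k² + 18k + 77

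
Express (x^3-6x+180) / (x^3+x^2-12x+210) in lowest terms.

(x+6)/(x+7)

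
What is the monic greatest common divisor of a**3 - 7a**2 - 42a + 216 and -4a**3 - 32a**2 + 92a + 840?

Repeated division with remainder:
  a**3 - 7a**2 - 42a + 216 = (-1/4)(-4a**3 - 32a**2 + 92a + 840) + (-15a**2 - 19a + 426)
  -4a**3 - 32a**2 + 92a + 840 = ((4/15)a + 404/225)(-15a**2 - 19a + 426) + ((2816/225)a + 5632/75)
  -15a**2 - 19a + 426 = (-(3375/2816)a + 15975/2816)((2816/225)a + 5632/75) + (0)
Last nonzero remainder: (2816/225)a + 5632/75. Dividing through by 2816/225 gives the monic gcd a + 6.

a + 6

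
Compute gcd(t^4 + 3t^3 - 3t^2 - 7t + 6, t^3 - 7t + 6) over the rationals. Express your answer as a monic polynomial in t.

By polynomial division,
  t^4 + 3t^3 - 3t^2 - 7t + 6 = (t + 3)(t^3 - 7t + 6) + (4t^2 + 8t - 12)
  t^3 - 7t + 6 = ((1/4)t - 1/2)(4t^2 + 8t - 12) + (0)
Last nonzero remainder: 4t^2 + 8t - 12. Dividing through by 4 gives the monic gcd t^2 + 2t - 3.

t^2 + 2t - 3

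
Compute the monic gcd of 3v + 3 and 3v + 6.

1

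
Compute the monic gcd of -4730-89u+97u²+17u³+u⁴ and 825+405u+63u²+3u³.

11+u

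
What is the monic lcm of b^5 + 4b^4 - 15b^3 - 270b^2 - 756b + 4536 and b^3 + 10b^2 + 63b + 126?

b^6 + 7b^5 - 3b^4 - 315b^3 - 1566b^2 + 2268b + 13608

By polynomial division,
  b^5 + 4b^4 - 15b^3 - 270b^2 - 756b + 4536 = (b^2 - 6b - 18)(b^3 + 10b^2 + 63b + 126) + (162b^2 + 1134b + 6804)
  b^3 + 10b^2 + 63b + 126 = ((1/162)b + 1/54)(162b^2 + 1134b + 6804) + (0)
Last nonzero remainder: 162b^2 + 1134b + 6804. Dividing through by 162 gives the monic gcd b^2 + 7b + 42.
Then lcm(f, g) = f·g / gcd(f, g); expanding and making the result monic gives the answer.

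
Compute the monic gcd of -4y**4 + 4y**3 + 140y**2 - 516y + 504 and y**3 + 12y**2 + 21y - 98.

By polynomial division,
  -4y**4 + 4y**3 + 140y**2 - 516y + 504 = (-4y + 52)(y**3 + 12y**2 + 21y - 98) + (-400y**2 - 2000y + 5600)
  y**3 + 12y**2 + 21y - 98 = (-(1/400)y - 7/400)(-400y**2 - 2000y + 5600) + (0)
Last nonzero remainder: -400y**2 - 2000y + 5600. Dividing through by -400 gives the monic gcd y**2 + 5y - 14.

y**2 + 5y - 14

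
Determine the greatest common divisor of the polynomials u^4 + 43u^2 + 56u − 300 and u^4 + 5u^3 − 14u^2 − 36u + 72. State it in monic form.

u^2 + u − 6

By polynomial division,
  u^4 + 43u^2 + 56u − 300 = (u^4 + 5u^3 − 14u^2 − 36u + 72) + (−5u^3 + 57u^2 + 92u − 372)
  u^4 + 5u^3 − 14u^2 − 36u + 72 = (−(1/5)u − 82/25)(−5u^3 + 57u^2 + 92u − 372) + ((4784/25)u^2 + (4784/25)u − 28704/25)
  −5u^3 + 57u^2 + 92u − 372 = (−(125/4784)u + 775/2392)((4784/25)u^2 + (4784/25)u − 28704/25) + (0)
Last nonzero remainder: (4784/25)u^2 + (4784/25)u − 28704/25. Dividing through by 4784/25 gives the monic gcd u^2 + u − 6.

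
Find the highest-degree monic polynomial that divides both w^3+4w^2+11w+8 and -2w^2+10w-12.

1

Repeated division with remainder:
  w^3+4w^2+11w+8 = (-(1/2)w-9/2)(-2w^2+10w-12) + (50w-46)
  -2w^2+10w-12 = (-(1/25)w+102/625)(50w-46) + (-2808/625)
  50w-46 = (-(15625/1404)w+14375/1404)(-2808/625) + (0)
The last nonzero remainder is the constant -2808/625, so the polynomials are coprime and gcd = 1.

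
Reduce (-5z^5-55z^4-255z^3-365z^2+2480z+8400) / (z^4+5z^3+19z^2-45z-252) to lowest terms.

(-5z^2-45z-100)/(z+3)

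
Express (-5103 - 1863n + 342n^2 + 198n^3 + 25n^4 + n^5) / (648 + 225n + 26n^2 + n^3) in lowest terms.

Euclidean algorithm in ℚ[n]:
  n^5 + 25n^4 + 198n^3 + 342n^2 - 1863n - 5103 = (n^2 - n - 1)(n^3 + 26n^2 + 225n + 648) + (-55n^2 - 990n - 4455)
  n^3 + 26n^2 + 225n + 648 = (-(1/55)n - 8/55)(-55n^2 - 990n - 4455) + (0)
Last nonzero remainder: -55n^2 - 990n - 4455. Dividing through by -55 gives the monic gcd n^2 + 18n + 81.
Cancel n^2 + 18n + 81 from numerator and denominator to get the reduced form.

(-63 - 9n + 7n^2 + n^3)/(8 + n)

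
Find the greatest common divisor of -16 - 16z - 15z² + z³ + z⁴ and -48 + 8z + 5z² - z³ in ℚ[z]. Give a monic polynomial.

-4 + z

Apply the Euclidean algorithm:
  z⁴ + z³ - 15z² - 16z - 16 = (-z - 6)(-z³ + 5z² + 8z - 48) + (23z² - 16z - 304)
  -z³ + 5z² + 8z - 48 = (-(1/23)z + 99/529)(23z² - 16z - 304) + (-(1176/529)z + 4704/529)
  23z² - 16z - 304 = (-(12167/1176)z - 10051/294)(-(1176/529)z + 4704/529) + (0)
Last nonzero remainder: -(1176/529)z + 4704/529. Dividing through by -1176/529 gives the monic gcd z - 4.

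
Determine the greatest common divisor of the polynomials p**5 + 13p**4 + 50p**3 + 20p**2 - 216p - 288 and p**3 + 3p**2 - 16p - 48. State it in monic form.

Euclidean algorithm in ℚ[p]:
  p**5 + 13p**4 + 50p**3 + 20p**2 - 216p - 288 = (p**2 + 10p + 36)(p**3 + 3p**2 - 16p - 48) + (120p**2 + 840p + 1440)
  p**3 + 3p**2 - 16p - 48 = ((1/120)p - 1/30)(120p**2 + 840p + 1440) + (0)
Last nonzero remainder: 120p**2 + 840p + 1440. Dividing through by 120 gives the monic gcd p**2 + 7p + 12.

p**2 + 7p + 12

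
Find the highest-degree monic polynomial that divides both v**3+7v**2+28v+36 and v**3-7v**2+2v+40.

Apply the Euclidean algorithm:
  v**3+7v**2+28v+36 = (v**3-7v**2+2v+40) + (14v**2+26v-4)
  v**3-7v**2+2v+40 = ((1/14)v-31/49)(14v**2+26v-4) + ((918/49)v+1836/49)
  14v**2+26v-4 = ((343/459)v-49/459)((918/49)v+1836/49) + (0)
Last nonzero remainder: (918/49)v+1836/49. Dividing through by 918/49 gives the monic gcd v+2.

v+2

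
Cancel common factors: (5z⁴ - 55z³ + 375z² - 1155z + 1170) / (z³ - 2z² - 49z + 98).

(5z³ - 45z² + 285z - 585)/(z² - 49)

By polynomial division,
  5z⁴ - 55z³ + 375z² - 1155z + 1170 = (5z - 45)(z³ - 2z² - 49z + 98) + (530z² - 3850z + 5580)
  z³ - 2z² - 49z + 98 = ((1/530)z + 279/28090)(530z² - 3850z + 5580) + (-(59800/2809)z + 119600/2809)
  530z² - 3850z + 5580 = (-(148877/5980)z + 783711/5980)(-(59800/2809)z + 119600/2809) + (0)
Last nonzero remainder: -(59800/2809)z + 119600/2809. Dividing through by -59800/2809 gives the monic gcd z - 2.
Cancel z - 2 from numerator and denominator to get the reduced form.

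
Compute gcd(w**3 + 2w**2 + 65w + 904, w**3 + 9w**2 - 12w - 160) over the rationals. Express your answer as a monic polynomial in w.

By polynomial division,
  w**3 + 2w**2 + 65w + 904 = (w**3 + 9w**2 - 12w - 160) + (-7w**2 + 77w + 1064)
  w**3 + 9w**2 - 12w - 160 = (-(1/7)w - 20/7)(-7w**2 + 77w + 1064) + (360w + 2880)
  -7w**2 + 77w + 1064 = (-(7/360)w + 133/360)(360w + 2880) + (0)
Last nonzero remainder: 360w + 2880. Dividing through by 360 gives the monic gcd w + 8.

w + 8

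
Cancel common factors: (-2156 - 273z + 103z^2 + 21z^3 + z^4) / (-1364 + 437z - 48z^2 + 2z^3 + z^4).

Repeated division with remainder:
  z^4 + 21z^3 + 103z^2 - 273z - 2156 = (z^4 + 2z^3 - 48z^2 + 437z - 1364) + (19z^3 + 151z^2 - 710z - 792)
  z^4 + 2z^3 - 48z^2 + 437z - 1364 = ((1/19)z - 113/361)(19z^3 + 151z^2 - 710z - 792) + ((13225/361)z^2 + (92575/361)z - 581900/361)
  19z^3 + 151z^2 - 710z - 792 = ((6859/13225)z + 6498/13225)((13225/361)z^2 + (92575/361)z - 581900/361) + (0)
Last nonzero remainder: (13225/361)z^2 + (92575/361)z - 581900/361. Dividing through by 13225/361 gives the monic gcd z^2 + 7z - 44.
Cancel z^2 + 7z - 44 from numerator and denominator to get the reduced form.

(49 + 14z + z^2)/(31 - 5z + z^2)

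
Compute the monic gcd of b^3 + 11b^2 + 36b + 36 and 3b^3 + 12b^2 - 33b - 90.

Apply the Euclidean algorithm:
  b^3 + 11b^2 + 36b + 36 = (1/3)(3b^3 + 12b^2 - 33b - 90) + (7b^2 + 47b + 66)
  3b^3 + 12b^2 - 33b - 90 = ((3/7)b - 57/49)(7b^2 + 47b + 66) + (-(324/49)b - 648/49)
  7b^2 + 47b + 66 = (-(343/324)b - 539/108)(-(324/49)b - 648/49) + (0)
Last nonzero remainder: -(324/49)b - 648/49. Dividing through by -324/49 gives the monic gcd b + 2.

b + 2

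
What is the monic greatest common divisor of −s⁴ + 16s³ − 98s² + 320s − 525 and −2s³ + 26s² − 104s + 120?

By polynomial division,
  −s⁴ + 16s³ − 98s² + 320s − 525 = ((1/2)s − 3/2)(−2s³ + 26s² − 104s + 120) + (−7s² + 104s − 345)
  −2s³ + 26s² − 104s + 120 = ((2/7)s + 26/49)(−7s² + 104s − 345) + (−(2970/49)s + 14850/49)
  −7s² + 104s − 345 = ((343/2970)s − 1127/990)(−(2970/49)s + 14850/49) + (0)
Last nonzero remainder: −(2970/49)s + 14850/49. Dividing through by −2970/49 gives the monic gcd s − 5.

s − 5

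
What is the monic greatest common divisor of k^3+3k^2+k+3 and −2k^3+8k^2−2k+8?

k^2+1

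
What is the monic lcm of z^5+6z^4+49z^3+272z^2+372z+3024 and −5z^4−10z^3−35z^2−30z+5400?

Apply the Euclidean algorithm:
  z^5+6z^4+49z^3+272z^2+372z+3024 = (−(1/5)z−4/5)(−5z^4−10z^3−35z^2−30z+5400) + (34z^3+238z^2+1428z+7344)
  −5z^4−10z^3−35z^2−30z+5400 = (−(5/34)z+25/34)(34z^3+238z^2+1428z+7344) + (0)
Last nonzero remainder: 34z^3+238z^2+1428z+7344. Dividing through by 34 gives the monic gcd z^3+7z^2+42z+216.
Then lcm(f, g) = f·g / gcd(f, g); expanding and making the result monic gives the answer.

z^6+z^5+19z^4+27z^3−988z^2+1164z−15120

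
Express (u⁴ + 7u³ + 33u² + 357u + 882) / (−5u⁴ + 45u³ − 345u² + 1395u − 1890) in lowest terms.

(−u² − 10u − 21)/(5u² − 30u + 45)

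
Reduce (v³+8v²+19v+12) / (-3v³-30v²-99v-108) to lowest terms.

Apply the Euclidean algorithm:
  v³+8v²+19v+12 = (-1/3)(-3v³-30v²-99v-108) + (-2v²-14v-24)
  -3v³-30v²-99v-108 = ((3/2)v+9/2)(-2v²-14v-24) + (0)
Last nonzero remainder: -2v²-14v-24. Dividing through by -2 gives the monic gcd v²+7v+12.
Cancel v²+7v+12 from numerator and denominator to get the reduced form.

(-v-1)/(3v+9)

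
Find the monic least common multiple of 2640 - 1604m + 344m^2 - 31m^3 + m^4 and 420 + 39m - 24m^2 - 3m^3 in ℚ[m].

Apply the Euclidean algorithm:
  m^4 - 31m^3 + 344m^2 - 1604m + 2640 = (-(1/3)m + 13)(-3m^3 - 24m^2 + 39m + 420) + (669m^2 - 1971m - 2820)
  -3m^3 - 24m^2 + 39m + 420 = (-(1/223)m - 2441/49729)(669m^2 - 1971m - 2820) + (-(3500640/49729)m + 14002560/49729)
  669m^2 - 1971m - 2820 = (-(11089567/1166880)m - 2337263/233376)(-(3500640/49729)m + 14002560/49729) + (0)
Last nonzero remainder: -(3500640/49729)m + 14002560/49729. Dividing through by -3500640/49729 gives the monic gcd m - 4.
Then lcm(f, g) = f·g / gcd(f, g); expanding and making the result monic gives the answer.

92400 - 24460m - 4568m^2 + 1439m^3 + 7m^4 - 19m^5 + m^6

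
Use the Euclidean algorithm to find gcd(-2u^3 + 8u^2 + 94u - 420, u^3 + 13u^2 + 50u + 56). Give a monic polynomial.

u + 7

Apply the Euclidean algorithm:
  -2u^3 + 8u^2 + 94u - 420 = (-2)(u^3 + 13u^2 + 50u + 56) + (34u^2 + 194u - 308)
  u^3 + 13u^2 + 50u + 56 = ((1/34)u + 62/289)(34u^2 + 194u - 308) + ((5040/289)u + 35280/289)
  34u^2 + 194u - 308 = ((4913/2520)u - 3179/1260)((5040/289)u + 35280/289) + (0)
Last nonzero remainder: (5040/289)u + 35280/289. Dividing through by 5040/289 gives the monic gcd u + 7.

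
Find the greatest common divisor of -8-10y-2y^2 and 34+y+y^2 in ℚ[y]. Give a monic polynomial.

1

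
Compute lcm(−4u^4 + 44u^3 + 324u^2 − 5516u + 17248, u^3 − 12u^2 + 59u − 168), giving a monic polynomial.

u^6 − 16u^5 − 2u^4 + 1520u^3 − 13151u^2 + 54656u − 103488

Euclidean algorithm in ℚ[u]:
  −4u^4 + 44u^3 + 324u^2 − 5516u + 17248 = (−4u − 4)(u^3 − 12u^2 + 59u − 168) + (512u^2 − 5952u + 16576)
  u^3 − 12u^2 + 59u − 168 = ((1/512)u − 3/4096)(512u^2 − 5952u + 16576) + ((1425/64)u − 9975/64)
  512u^2 − 5952u + 16576 = ((32768/1425)u − 151552/1425)((1425/64)u − 9975/64) + (0)
Last nonzero remainder: (1425/64)u − 9975/64. Dividing through by 1425/64 gives the monic gcd u − 7.
Then lcm(f, g) = f·g / gcd(f, g); expanding and making the result monic gives the answer.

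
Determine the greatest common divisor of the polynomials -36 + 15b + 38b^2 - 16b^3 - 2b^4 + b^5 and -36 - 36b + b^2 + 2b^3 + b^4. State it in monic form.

-3 - 2b + b^2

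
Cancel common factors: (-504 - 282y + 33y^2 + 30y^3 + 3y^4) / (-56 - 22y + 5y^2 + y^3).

Euclidean algorithm in ℚ[y]:
  3y^4 + 30y^3 + 33y^2 - 282y - 504 = (3y + 15)(y^3 + 5y^2 - 22y - 56) + (24y^2 + 216y + 336)
  y^3 + 5y^2 - 22y - 56 = ((1/24)y - 1/6)(24y^2 + 216y + 336) + (0)
Last nonzero remainder: 24y^2 + 216y + 336. Dividing through by 24 gives the monic gcd y^2 + 9y + 14.
Cancel y^2 + 9y + 14 from numerator and denominator to get the reduced form.

(-36 + 3y + 3y^2)/(-4 + y)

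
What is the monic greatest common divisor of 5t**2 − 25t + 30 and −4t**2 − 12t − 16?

1

By polynomial division,
  5t**2 − 25t + 30 = (−5/4)(−4t**2 − 12t − 16) + (−40t + 10)
  −4t**2 − 12t − 16 = ((1/10)t + 13/40)(−40t + 10) + (−77/4)
  −40t + 10 = ((160/77)t − 40/77)(−77/4) + (0)
The last nonzero remainder is the constant −77/4, so the polynomials are coprime and gcd = 1.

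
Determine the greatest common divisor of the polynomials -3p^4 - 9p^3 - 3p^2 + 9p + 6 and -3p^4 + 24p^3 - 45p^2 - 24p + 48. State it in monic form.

By polynomial division,
  -3p^4 - 9p^3 - 3p^2 + 9p + 6 = (-3p^4 + 24p^3 - 45p^2 - 24p + 48) + (-33p^3 + 42p^2 + 33p - 42)
  -3p^4 + 24p^3 - 45p^2 - 24p + 48 = ((1/11)p - 74/121)(-33p^3 + 42p^2 + 33p - 42) + (-(2700/121)p^2 + 2700/121)
  -33p^3 + 42p^2 + 33p - 42 = ((1331/900)p - 847/450)(-(2700/121)p^2 + 2700/121) + (0)
Last nonzero remainder: -(2700/121)p^2 + 2700/121. Dividing through by -2700/121 gives the monic gcd p^2 - 1.

p^2 - 1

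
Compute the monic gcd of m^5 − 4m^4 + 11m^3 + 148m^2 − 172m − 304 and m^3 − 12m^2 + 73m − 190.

Apply the Euclidean algorithm:
  m^5 − 4m^4 + 11m^3 + 148m^2 − 172m − 304 = (m^2 + 8m + 34)(m^3 − 12m^2 + 73m − 190) + (162m^2 − 1134m + 6156)
  m^3 − 12m^2 + 73m − 190 = ((1/162)m − 5/162)(162m^2 − 1134m + 6156) + (0)
Last nonzero remainder: 162m^2 − 1134m + 6156. Dividing through by 162 gives the monic gcd m^2 − 7m + 38.

m^2 − 7m + 38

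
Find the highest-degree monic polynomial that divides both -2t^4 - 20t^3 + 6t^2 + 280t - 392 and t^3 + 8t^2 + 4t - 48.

t - 2

Repeated division with remainder:
  -2t^4 - 20t^3 + 6t^2 + 280t - 392 = (-2t - 4)(t^3 + 8t^2 + 4t - 48) + (46t^2 + 200t - 584)
  t^3 + 8t^2 + 4t - 48 = ((1/46)t + 42/529)(46t^2 + 200t - 584) + ((432/529)t - 864/529)
  46t^2 + 200t - 584 = ((12167/216)t + 38617/108)((432/529)t - 864/529) + (0)
Last nonzero remainder: (432/529)t - 864/529. Dividing through by 432/529 gives the monic gcd t - 2.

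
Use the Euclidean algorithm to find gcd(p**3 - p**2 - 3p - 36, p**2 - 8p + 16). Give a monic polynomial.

p - 4

Euclidean algorithm in ℚ[p]:
  p**3 - p**2 - 3p - 36 = (p + 7)(p**2 - 8p + 16) + (37p - 148)
  p**2 - 8p + 16 = ((1/37)p - 4/37)(37p - 148) + (0)
Last nonzero remainder: 37p - 148. Dividing through by 37 gives the monic gcd p - 4.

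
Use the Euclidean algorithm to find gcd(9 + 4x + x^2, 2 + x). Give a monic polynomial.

1

Repeated division with remainder:
  x^2 + 4x + 9 = (x + 2)(x + 2) + (5)
  x + 2 = ((1/5)x + 2/5)(5) + (0)
The last nonzero remainder is the constant 5, so the polynomials are coprime and gcd = 1.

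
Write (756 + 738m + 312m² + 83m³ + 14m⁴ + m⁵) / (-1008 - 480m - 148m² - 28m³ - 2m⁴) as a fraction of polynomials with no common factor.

Euclidean algorithm in ℚ[m]:
  m⁵ + 14m⁴ + 83m³ + 312m² + 738m + 756 = (-(1/2)m)(-2m⁴ - 28m³ - 148m² - 480m - 1008) + (9m³ + 72m² + 234m + 756)
  -2m⁴ - 28m³ - 148m² - 480m - 1008 = (-(2/9)m - 4/3)(9m³ + 72m² + 234m + 756) + (0)
Last nonzero remainder: 9m³ + 72m² + 234m + 756. Dividing through by 9 gives the monic gcd m³ + 8m² + 26m + 84.
Cancel m³ + 8m² + 26m + 84 from numerator and denominator to get the reduced form.

(-9 - 6m - m²)/(12 + 2m)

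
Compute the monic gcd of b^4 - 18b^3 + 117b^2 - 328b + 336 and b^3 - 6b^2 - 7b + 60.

b - 4

Apply the Euclidean algorithm:
  b^4 - 18b^3 + 117b^2 - 328b + 336 = (b - 12)(b^3 - 6b^2 - 7b + 60) + (52b^2 - 472b + 1056)
  b^3 - 6b^2 - 7b + 60 = ((1/52)b + 10/169)(52b^2 - 472b + 1056) + ((105/169)b - 420/169)
  52b^2 - 472b + 1056 = ((8788/105)b - 14872/35)((105/169)b - 420/169) + (0)
Last nonzero remainder: (105/169)b - 420/169. Dividing through by 105/169 gives the monic gcd b - 4.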